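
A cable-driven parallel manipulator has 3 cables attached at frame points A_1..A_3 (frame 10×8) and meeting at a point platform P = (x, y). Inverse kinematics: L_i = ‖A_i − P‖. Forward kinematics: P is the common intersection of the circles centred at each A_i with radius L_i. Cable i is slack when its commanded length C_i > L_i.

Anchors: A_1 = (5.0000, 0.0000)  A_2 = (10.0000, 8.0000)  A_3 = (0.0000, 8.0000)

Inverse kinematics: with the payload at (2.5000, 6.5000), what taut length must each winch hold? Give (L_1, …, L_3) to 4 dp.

(6.9642, 7.6485, 2.9155)

L_1 = √((5.0000−2.5000)² + (0.0000−6.5000)²) = 6.9642
L_2 = √((10.0000−2.5000)² + (8.0000−6.5000)²) = 7.6485
L_3 = √((0.0000−2.5000)² + (8.0000−6.5000)²) = 2.9155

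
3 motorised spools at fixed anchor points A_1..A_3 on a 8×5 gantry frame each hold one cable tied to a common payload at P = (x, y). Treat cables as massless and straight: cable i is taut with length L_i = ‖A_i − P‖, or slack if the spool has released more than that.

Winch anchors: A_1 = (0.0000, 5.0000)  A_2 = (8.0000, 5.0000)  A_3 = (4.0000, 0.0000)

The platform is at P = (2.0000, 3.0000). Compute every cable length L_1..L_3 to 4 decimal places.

cable 1: Δx=-2.0000, Δy=2.0000; L_1 = √(Δx²+Δy²) = 2.8284
cable 2: Δx=6.0000, Δy=2.0000; L_2 = √(Δx²+Δy²) = 6.3246
cable 3: Δx=2.0000, Δy=-3.0000; L_3 = √(Δx²+Δy²) = 3.6056

(2.8284, 6.3246, 3.6056)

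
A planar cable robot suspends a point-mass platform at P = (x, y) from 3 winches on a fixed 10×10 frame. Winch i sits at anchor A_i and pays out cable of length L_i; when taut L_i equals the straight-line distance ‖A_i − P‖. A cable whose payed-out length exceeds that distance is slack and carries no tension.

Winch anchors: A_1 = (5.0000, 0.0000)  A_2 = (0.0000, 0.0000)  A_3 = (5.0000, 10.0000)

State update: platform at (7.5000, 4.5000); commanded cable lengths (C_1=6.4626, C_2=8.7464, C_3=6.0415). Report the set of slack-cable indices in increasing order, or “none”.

cable 1: L_1 = ‖A_1−P‖ = 5.1478;  C_1 = 6.4626 → slack
cable 2: L_2 = ‖A_2−P‖ = 8.7464;  C_2 = 8.7464 → taut
cable 3: L_3 = ‖A_3−P‖ = 6.0415;  C_3 = 6.0415 → taut

1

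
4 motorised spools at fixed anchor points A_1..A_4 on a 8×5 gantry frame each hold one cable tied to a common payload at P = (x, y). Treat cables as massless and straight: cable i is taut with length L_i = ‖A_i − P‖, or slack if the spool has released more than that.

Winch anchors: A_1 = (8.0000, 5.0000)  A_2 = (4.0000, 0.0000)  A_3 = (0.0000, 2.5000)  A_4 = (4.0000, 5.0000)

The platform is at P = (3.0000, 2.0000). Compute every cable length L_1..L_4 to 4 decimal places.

(5.8310, 2.2361, 3.0414, 3.1623)

L_1: Δ = A_1−P = (5.0000, 3.0000) → ‖Δ‖ = √34.0000 = 5.8310
L_2: Δ = A_2−P = (1.0000, -2.0000) → ‖Δ‖ = √5.0000 = 2.2361
L_3: Δ = A_3−P = (-3.0000, 0.5000) → ‖Δ‖ = √9.2500 = 3.0414
L_4: Δ = A_4−P = (1.0000, 3.0000) → ‖Δ‖ = √10.0000 = 3.1623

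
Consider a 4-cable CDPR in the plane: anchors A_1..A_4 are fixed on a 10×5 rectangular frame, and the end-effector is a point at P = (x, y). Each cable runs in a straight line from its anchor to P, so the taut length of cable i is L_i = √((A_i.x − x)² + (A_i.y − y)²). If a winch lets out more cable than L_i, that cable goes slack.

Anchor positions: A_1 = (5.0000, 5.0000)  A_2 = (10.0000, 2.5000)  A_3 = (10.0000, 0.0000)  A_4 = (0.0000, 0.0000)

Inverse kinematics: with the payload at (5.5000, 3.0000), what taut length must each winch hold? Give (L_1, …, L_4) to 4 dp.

L_1: Δ = A_1−P = (-0.5000, 2.0000) → ‖Δ‖ = √4.2500 = 2.0616
L_2: Δ = A_2−P = (4.5000, -0.5000) → ‖Δ‖ = √20.5000 = 4.5277
L_3: Δ = A_3−P = (4.5000, -3.0000) → ‖Δ‖ = √29.2500 = 5.4083
L_4: Δ = A_4−P = (-5.5000, -3.0000) → ‖Δ‖ = √39.2500 = 6.2650

(2.0616, 4.5277, 5.4083, 6.2650)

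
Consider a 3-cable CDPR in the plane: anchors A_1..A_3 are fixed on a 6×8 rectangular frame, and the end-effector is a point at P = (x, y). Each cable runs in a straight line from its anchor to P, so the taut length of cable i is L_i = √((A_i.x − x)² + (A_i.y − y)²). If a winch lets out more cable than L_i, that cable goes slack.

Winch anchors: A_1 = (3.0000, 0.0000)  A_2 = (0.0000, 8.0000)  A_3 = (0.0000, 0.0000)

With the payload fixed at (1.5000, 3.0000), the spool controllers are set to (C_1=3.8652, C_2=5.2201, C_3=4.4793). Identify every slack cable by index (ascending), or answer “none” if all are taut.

1, 3

i=1: geometric 3.3541 vs commanded 3.8652 ⇒ slack
i=2: geometric 5.2202 vs commanded 5.2201 ⇒ taut
i=3: geometric 3.3541 vs commanded 4.4793 ⇒ slack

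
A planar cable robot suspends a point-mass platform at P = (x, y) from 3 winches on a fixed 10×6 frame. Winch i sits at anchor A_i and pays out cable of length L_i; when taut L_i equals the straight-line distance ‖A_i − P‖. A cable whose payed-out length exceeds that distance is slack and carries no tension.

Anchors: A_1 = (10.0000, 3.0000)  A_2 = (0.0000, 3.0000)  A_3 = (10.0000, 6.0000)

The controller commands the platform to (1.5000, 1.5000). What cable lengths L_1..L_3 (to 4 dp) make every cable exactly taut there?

L_1 = √((10.0000−1.5000)² + (3.0000−1.5000)²) = 8.6313
L_2 = √((0.0000−1.5000)² + (3.0000−1.5000)²) = 2.1213
L_3 = √((10.0000−1.5000)² + (6.0000−1.5000)²) = 9.6177

(8.6313, 2.1213, 9.6177)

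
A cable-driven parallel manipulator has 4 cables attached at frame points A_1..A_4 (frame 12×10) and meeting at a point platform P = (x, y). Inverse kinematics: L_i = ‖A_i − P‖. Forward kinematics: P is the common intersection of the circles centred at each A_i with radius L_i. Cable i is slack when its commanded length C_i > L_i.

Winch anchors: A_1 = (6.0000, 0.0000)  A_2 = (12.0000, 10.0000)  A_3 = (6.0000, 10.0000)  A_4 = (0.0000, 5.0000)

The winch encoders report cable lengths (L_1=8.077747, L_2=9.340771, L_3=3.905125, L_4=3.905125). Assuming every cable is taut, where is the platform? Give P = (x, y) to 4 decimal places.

each cable: (A_i−P)·(A_i−P) = L_i²; let q_i = ‖A_i‖²−L_i²
q_1 = 36.0000+0.0000−65.2500 = -29.2500
row 1: -12.0000x − 20.0000y = -186.0000  (q_2=156.7500)
row 2: 0.0000x − 20.0000y = -150.0000  (q_3=120.7500)
row 3: 12.0000x − 10.0000y = -39.0000  (q_4=9.7500)
Cramer on rows 1–2 → x = 3.0000, y = 7.5000
check cable 4: ‖A_4−P‖² = 15.2500 ≈ L_4² = 15.2500 ✓

(3.0000, 7.5000)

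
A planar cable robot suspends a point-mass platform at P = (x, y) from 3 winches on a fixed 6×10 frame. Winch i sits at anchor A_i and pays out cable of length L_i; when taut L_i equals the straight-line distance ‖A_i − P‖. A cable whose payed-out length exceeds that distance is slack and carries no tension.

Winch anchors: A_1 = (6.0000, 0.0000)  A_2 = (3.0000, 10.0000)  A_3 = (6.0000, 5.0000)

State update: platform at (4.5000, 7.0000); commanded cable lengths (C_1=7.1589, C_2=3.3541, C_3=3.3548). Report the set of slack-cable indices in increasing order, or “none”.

3

i=1: geometric 7.1589 vs commanded 7.1589 ⇒ taut
i=2: geometric 3.3541 vs commanded 3.3541 ⇒ taut
i=3: geometric 2.5000 vs commanded 3.3548 ⇒ slack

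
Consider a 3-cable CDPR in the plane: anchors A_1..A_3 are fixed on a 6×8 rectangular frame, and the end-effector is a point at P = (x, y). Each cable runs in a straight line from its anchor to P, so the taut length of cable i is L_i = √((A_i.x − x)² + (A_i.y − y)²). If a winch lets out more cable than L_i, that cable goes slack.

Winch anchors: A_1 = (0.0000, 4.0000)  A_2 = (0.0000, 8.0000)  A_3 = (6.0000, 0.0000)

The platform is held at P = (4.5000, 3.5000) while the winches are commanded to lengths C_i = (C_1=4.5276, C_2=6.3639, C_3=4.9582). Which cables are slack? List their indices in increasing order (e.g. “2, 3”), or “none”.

3

cable 1: √((-4.5000)²+(0.5000)²)=4.5277, C_1=4.5276: taut
cable 2: √((-4.5000)²+(4.5000)²)=6.3640, C_2=6.3639: taut
cable 3: √((1.5000)²+(-3.5000)²)=3.8079, C_3=4.9582: slack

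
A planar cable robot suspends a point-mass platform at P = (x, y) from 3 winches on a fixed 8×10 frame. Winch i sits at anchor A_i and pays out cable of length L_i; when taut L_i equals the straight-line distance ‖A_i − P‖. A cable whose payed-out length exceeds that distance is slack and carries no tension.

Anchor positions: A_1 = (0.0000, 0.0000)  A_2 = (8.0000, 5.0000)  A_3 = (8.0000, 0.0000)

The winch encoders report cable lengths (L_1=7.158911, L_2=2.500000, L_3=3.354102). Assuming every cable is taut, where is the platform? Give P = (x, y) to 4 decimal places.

expand ‖A_i−P‖²=L_i² and subtract eq 1 (k_i ≔ ‖A_i‖²−L_i²)
k_1 = 0.0000+0.0000−51.2500 = -51.2500
eq1−eq2 → [-16.0000  -10.0000]·P = -134.0000
eq1−eq3 → [-16.0000  0.0000]·P = -104.0000
2×2 solve → P = (6.5000, 3.0000)

(6.5000, 3.0000)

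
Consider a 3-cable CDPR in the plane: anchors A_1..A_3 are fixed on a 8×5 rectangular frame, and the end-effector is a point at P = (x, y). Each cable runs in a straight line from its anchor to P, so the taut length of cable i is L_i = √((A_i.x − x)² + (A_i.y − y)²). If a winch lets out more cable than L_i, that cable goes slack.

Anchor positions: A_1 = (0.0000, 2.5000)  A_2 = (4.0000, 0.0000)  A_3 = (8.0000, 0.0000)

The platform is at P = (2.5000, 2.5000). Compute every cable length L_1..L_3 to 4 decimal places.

cable 1: Δx=-2.5000, Δy=0.0000; L_1 = √(Δx²+Δy²) = 2.5000
cable 2: Δx=1.5000, Δy=-2.5000; L_2 = √(Δx²+Δy²) = 2.9155
cable 3: Δx=5.5000, Δy=-2.5000; L_3 = √(Δx²+Δy²) = 6.0415

(2.5000, 2.9155, 6.0415)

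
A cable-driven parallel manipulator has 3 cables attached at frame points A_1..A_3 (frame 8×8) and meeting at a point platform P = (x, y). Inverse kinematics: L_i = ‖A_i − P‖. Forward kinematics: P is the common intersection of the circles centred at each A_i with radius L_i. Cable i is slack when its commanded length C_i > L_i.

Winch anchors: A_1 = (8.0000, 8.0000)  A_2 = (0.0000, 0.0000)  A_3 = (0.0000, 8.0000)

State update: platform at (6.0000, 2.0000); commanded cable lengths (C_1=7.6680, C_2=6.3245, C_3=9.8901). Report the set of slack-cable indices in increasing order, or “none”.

1, 3

cable 1: L_1 = ‖A_1−P‖ = 6.3246;  C_1 = 7.6680 → slack
cable 2: L_2 = ‖A_2−P‖ = 6.3246;  C_2 = 6.3245 → taut
cable 3: L_3 = ‖A_3−P‖ = 8.4853;  C_3 = 9.8901 → slack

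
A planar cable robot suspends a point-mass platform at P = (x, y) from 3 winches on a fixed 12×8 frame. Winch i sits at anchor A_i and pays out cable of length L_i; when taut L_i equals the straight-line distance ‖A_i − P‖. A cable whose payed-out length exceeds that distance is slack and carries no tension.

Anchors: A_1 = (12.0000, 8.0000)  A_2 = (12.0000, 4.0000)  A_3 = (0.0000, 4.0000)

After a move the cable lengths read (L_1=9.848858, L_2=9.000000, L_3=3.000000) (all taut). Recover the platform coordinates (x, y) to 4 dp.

(3.0000, 4.0000)

expand ‖A_i−P‖²=L_i² and subtract eq 1 (c_i ≔ ‖A_i‖²−L_i²)
c_1 = 144.0000+64.0000−97.0000 = 111.0000
eq1−eq2 → [0.0000  8.0000]·P = 32.0000
eq1−eq3 → [24.0000  8.0000]·P = 104.0000
2×2 solve → P = (3.0000, 4.0000)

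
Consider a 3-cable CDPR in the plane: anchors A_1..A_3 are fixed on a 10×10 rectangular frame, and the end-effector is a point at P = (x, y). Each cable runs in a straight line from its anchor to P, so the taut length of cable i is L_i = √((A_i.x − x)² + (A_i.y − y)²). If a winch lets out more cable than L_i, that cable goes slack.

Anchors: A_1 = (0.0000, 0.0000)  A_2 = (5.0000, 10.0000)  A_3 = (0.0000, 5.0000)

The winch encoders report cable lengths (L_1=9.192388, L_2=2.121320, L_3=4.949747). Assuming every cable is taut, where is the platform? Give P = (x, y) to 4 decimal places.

expand ‖A_i−P‖²=L_i² and subtract eq 1 (c_i ≔ ‖A_i‖²−L_i²)
c_1 = 0.0000+0.0000−84.5000 = -84.5000
eq1−eq2 → [-10.0000  -20.0000]·P = -205.0000
eq1−eq3 → [0.0000  -10.0000]·P = -85.0000
2×2 solve → P = (3.5000, 8.5000)

(3.5000, 8.5000)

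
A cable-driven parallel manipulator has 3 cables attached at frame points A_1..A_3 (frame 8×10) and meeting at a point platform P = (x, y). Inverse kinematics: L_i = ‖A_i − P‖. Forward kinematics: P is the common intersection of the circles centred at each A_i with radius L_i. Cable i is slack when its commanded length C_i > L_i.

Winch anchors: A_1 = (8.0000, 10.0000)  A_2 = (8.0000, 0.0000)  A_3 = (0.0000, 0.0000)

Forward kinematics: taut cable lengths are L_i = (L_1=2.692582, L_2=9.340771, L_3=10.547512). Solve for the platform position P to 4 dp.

(5.5000, 9.0000)

expand ‖A_i−P‖²=L_i² and subtract eq 1 (q_i ≔ ‖A_i‖²−L_i²)
q_1 = 64.0000+100.0000−7.2500 = 156.7500
eq1−eq2 → [0.0000  20.0000]·P = 180.0000
eq1−eq3 → [16.0000  20.0000]·P = 268.0000
2×2 solve → P = (5.5000, 9.0000)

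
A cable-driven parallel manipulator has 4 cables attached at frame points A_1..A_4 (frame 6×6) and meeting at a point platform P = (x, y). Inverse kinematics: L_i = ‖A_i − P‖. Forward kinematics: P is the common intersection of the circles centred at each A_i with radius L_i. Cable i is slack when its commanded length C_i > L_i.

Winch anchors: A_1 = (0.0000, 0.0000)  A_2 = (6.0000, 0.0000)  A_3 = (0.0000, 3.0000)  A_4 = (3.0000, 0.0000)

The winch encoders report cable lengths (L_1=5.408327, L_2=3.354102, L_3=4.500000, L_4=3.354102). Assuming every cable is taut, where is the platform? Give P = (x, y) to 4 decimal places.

circle eqns → linear via eq_j − eq_1; set k_j = A_j·A_j − L_j²
k_1 = 0.0000+0.0000−29.2500 = -29.2500
-12.0000·x + 0.0000·y = k_1−k_2 = -54.0000
0.0000·x − 6.0000·y = k_1−k_3 = -18.0000
-6.0000·x + 0.0000·y = k_1−k_4 = -27.0000
solve first two rows → x=4.5000, y=3.0000
check cable 4: ‖A_4−P‖² = 11.2500 ≈ L_4² = 11.2500 ✓

(4.5000, 3.0000)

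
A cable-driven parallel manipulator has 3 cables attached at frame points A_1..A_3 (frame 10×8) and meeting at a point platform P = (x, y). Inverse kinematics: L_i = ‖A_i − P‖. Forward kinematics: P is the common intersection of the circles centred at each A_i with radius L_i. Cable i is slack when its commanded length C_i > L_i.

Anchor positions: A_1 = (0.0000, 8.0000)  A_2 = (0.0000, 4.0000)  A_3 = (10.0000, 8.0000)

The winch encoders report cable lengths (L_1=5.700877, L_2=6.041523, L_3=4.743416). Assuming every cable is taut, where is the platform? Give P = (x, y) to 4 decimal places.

circle eqns → linear via eq_j − eq_1; set q_j = A_j·A_j − L_j²
q_1 = 0.0000+64.0000−32.5000 = 31.5000
0.0000·x + 8.0000·y = q_1−q_2 = 52.0000
-20.0000·x + 0.0000·y = q_1−q_3 = -110.0000
solve first two rows → x=5.5000, y=6.5000

(5.5000, 6.5000)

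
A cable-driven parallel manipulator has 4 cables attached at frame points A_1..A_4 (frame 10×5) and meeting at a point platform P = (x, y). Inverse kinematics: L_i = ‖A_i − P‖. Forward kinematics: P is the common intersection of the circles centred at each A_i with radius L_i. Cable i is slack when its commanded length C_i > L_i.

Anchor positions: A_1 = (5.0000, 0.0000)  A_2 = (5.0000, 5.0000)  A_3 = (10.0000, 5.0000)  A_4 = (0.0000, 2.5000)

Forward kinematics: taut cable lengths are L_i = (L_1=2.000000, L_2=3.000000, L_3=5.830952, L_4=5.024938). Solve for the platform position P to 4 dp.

(5.0000, 2.0000)

expand ‖A_i−P‖²=L_i² and subtract eq 1 (c_i ≔ ‖A_i‖²−L_i²)
c_1 = 25.0000+0.0000−4.0000 = 21.0000
eq1−eq2 → [0.0000  -10.0000]·P = -20.0000
eq1−eq3 → [-10.0000  -10.0000]·P = -70.0000
eq1−eq4 → [10.0000  -5.0000]·P = 40.0000
2×2 solve → P = (5.0000, 2.0000)
check cable 4: ‖A_4−P‖² = 25.2500 ≈ L_4² = 25.2500 ✓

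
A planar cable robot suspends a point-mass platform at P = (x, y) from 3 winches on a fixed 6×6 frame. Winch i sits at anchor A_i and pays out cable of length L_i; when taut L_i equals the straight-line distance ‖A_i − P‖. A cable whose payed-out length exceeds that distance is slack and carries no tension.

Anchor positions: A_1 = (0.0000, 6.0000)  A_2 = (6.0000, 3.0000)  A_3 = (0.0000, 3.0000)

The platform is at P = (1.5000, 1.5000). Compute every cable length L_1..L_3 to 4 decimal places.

(4.7434, 4.7434, 2.1213)

L_1: Δ = A_1−P = (-1.5000, 4.5000) → ‖Δ‖ = √22.5000 = 4.7434
L_2: Δ = A_2−P = (4.5000, 1.5000) → ‖Δ‖ = √22.5000 = 4.7434
L_3: Δ = A_3−P = (-1.5000, 1.5000) → ‖Δ‖ = √4.5000 = 2.1213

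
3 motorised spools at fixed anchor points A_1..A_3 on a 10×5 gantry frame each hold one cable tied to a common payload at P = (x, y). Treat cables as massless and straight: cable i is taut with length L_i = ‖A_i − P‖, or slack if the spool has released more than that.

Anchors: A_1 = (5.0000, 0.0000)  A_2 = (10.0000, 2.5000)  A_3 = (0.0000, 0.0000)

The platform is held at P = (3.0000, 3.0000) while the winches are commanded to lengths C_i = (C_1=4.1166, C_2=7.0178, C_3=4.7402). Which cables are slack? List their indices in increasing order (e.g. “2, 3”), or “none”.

i=1: geometric 3.6056 vs commanded 4.1166 ⇒ slack
i=2: geometric 7.0178 vs commanded 7.0178 ⇒ taut
i=3: geometric 4.2426 vs commanded 4.7402 ⇒ slack

1, 3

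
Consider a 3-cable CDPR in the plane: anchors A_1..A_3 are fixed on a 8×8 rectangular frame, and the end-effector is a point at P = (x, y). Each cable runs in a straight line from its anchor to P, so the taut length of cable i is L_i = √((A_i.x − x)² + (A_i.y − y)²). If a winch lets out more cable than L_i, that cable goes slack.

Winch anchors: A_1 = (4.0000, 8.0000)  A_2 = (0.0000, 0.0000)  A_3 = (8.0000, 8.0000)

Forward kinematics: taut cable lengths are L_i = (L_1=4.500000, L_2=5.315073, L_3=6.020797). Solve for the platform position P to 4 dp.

each cable: (A_i−P)·(A_i−P) = L_i²; let c_i = ‖A_i‖²−L_i²
c_1 = 16.0000+64.0000−20.2500 = 59.7500
row 1: 8.0000x + 16.0000y = 88.0000  (c_2=-28.2500)
row 2: -8.0000x + 0.0000y = -32.0000  (c_3=91.7500)
Cramer on rows 1–2 → x = 4.0000, y = 3.5000

(4.0000, 3.5000)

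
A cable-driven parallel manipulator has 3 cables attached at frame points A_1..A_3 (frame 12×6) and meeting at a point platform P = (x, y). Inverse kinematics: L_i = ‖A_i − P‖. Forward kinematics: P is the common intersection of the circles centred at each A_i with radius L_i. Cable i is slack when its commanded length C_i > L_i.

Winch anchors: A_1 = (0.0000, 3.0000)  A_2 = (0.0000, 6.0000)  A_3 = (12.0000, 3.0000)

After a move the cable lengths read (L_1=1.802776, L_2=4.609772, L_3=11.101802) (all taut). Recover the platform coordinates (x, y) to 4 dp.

(1.0000, 1.5000)

circle eqns → linear via eq_j − eq_1; set c_j = A_j·A_j − L_j²
c_1 = 0.0000+9.0000−3.2500 = 5.7500
0.0000·x − 6.0000·y = c_1−c_2 = -9.0000
-24.0000·x + 0.0000·y = c_1−c_3 = -24.0000
solve first two rows → x=1.0000, y=1.5000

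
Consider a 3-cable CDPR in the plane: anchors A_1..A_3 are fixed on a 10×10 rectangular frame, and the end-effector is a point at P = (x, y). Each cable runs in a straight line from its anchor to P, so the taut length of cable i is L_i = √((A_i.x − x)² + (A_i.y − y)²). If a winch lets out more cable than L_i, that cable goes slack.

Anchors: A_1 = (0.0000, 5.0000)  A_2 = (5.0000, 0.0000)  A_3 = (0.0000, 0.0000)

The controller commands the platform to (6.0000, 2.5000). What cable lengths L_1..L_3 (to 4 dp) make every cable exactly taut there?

cable 1: Δx=-6.0000, Δy=2.5000; L_1 = √(Δx²+Δy²) = 6.5000
cable 2: Δx=-1.0000, Δy=-2.5000; L_2 = √(Δx²+Δy²) = 2.6926
cable 3: Δx=-6.0000, Δy=-2.5000; L_3 = √(Δx²+Δy²) = 6.5000

(6.5000, 2.6926, 6.5000)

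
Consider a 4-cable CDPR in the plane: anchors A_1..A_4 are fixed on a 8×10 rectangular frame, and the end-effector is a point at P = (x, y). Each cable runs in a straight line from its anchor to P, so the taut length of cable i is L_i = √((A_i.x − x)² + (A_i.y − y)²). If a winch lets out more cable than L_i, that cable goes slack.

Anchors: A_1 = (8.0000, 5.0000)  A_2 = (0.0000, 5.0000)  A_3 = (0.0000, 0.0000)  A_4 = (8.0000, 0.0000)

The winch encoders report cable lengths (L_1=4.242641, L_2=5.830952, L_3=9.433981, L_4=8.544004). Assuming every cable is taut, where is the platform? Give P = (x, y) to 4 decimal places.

each cable: (A_i−P)·(A_i−P) = L_i²; let q_i = ‖A_i‖²−L_i²
q_1 = 64.0000+25.0000−18.0000 = 71.0000
row 1: 16.0000x + 0.0000y = 80.0000  (q_2=-9.0000)
row 2: 16.0000x + 10.0000y = 160.0000  (q_3=-89.0000)
row 3: 0.0000x + 10.0000y = 80.0000  (q_4=-9.0000)
Cramer on rows 1–2 → x = 5.0000, y = 8.0000
check cable 4: ‖A_4−P‖² = 73.0000 ≈ L_4² = 73.0000 ✓

(5.0000, 8.0000)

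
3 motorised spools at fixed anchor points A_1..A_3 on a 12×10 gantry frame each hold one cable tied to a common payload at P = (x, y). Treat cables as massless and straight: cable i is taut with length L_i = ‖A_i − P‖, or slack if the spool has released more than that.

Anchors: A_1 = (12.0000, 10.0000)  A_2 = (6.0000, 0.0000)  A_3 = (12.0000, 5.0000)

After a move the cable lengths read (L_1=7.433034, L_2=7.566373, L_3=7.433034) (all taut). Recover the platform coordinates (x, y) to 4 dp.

circle eqns → linear via eq_j − eq_1; set q_j = A_j·A_j − L_j²
q_1 = 144.0000+100.0000−55.2500 = 188.7500
12.0000·x + 20.0000·y = q_1−q_2 = 210.0000
0.0000·x + 10.0000·y = q_1−q_3 = 75.0000
solve first two rows → x=5.0000, y=7.5000

(5.0000, 7.5000)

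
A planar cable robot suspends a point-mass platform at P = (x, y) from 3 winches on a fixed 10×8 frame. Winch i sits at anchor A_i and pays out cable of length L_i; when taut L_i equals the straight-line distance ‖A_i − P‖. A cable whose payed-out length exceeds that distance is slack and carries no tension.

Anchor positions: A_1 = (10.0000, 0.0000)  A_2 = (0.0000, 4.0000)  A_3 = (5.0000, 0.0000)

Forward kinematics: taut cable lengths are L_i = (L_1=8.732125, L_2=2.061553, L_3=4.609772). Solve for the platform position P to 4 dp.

(2.0000, 3.5000)

expand ‖A_i−P‖²=L_i² and subtract eq 1 (c_i ≔ ‖A_i‖²−L_i²)
c_1 = 100.0000+0.0000−76.2500 = 23.7500
eq1−eq2 → [20.0000  -8.0000]·P = 12.0000
eq1−eq3 → [10.0000  0.0000]·P = 20.0000
2×2 solve → P = (2.0000, 3.5000)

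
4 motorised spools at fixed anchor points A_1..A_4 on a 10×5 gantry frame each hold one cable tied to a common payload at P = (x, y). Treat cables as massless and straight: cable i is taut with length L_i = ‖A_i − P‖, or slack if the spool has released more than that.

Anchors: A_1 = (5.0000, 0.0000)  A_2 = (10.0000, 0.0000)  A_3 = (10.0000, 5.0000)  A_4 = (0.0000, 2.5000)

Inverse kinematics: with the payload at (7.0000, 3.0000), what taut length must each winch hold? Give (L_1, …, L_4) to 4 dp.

(3.6056, 4.2426, 3.6056, 7.0178)

cable 1: Δx=-2.0000, Δy=-3.0000; L_1 = √(Δx²+Δy²) = 3.6056
cable 2: Δx=3.0000, Δy=-3.0000; L_2 = √(Δx²+Δy²) = 4.2426
cable 3: Δx=3.0000, Δy=2.0000; L_3 = √(Δx²+Δy²) = 3.6056
cable 4: Δx=-7.0000, Δy=-0.5000; L_4 = √(Δx²+Δy²) = 7.0178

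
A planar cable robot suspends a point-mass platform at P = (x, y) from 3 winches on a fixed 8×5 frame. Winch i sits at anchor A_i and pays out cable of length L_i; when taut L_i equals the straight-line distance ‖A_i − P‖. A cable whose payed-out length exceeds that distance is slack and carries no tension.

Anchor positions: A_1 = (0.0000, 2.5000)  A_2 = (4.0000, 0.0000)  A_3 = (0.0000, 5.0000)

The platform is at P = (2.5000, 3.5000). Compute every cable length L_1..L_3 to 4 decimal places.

L_1 = √((0.0000−2.5000)² + (2.5000−3.5000)²) = 2.6926
L_2 = √((4.0000−2.5000)² + (0.0000−3.5000)²) = 3.8079
L_3 = √((0.0000−2.5000)² + (5.0000−3.5000)²) = 2.9155

(2.6926, 3.8079, 2.9155)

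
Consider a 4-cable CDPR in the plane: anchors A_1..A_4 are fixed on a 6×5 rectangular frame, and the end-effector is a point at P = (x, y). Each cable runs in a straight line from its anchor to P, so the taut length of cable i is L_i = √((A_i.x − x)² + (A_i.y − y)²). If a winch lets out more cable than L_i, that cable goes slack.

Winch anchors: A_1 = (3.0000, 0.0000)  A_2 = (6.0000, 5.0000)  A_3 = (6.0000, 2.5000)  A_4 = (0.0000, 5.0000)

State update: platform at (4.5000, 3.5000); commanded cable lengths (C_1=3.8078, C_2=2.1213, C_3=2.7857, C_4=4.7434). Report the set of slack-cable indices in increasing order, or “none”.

i=1: geometric 3.8079 vs commanded 3.8078 ⇒ taut
i=2: geometric 2.1213 vs commanded 2.1213 ⇒ taut
i=3: geometric 1.8028 vs commanded 2.7857 ⇒ slack
i=4: geometric 4.7434 vs commanded 4.7434 ⇒ taut

3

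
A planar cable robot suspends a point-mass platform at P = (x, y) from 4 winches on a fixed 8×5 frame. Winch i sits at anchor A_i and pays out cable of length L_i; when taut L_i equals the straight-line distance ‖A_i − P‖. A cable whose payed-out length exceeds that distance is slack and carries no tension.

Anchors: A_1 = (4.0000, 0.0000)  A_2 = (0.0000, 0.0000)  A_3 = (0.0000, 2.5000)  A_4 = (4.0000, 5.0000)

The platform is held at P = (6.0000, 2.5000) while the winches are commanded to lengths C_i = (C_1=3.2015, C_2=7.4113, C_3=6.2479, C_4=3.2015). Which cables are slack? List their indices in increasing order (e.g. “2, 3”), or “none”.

cable 1: L_1 = ‖A_1−P‖ = 3.2016;  C_1 = 3.2015 → taut
cable 2: L_2 = ‖A_2−P‖ = 6.5000;  C_2 = 7.4113 → slack
cable 3: L_3 = ‖A_3−P‖ = 6.0000;  C_3 = 6.2479 → slack
cable 4: L_4 = ‖A_4−P‖ = 3.2016;  C_4 = 3.2015 → taut

2, 3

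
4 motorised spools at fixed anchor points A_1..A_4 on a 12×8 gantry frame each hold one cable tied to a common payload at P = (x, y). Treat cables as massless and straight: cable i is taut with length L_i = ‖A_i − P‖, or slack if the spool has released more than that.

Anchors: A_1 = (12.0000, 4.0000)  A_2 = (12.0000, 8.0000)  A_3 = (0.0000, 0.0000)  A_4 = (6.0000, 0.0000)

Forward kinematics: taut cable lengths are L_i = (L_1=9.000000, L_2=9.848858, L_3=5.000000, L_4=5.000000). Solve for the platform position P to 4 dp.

circle eqns → linear via eq_j − eq_1; set c_j = A_j·A_j − L_j²
c_1 = 144.0000+16.0000−81.0000 = 79.0000
0.0000·x − 8.0000·y = c_1−c_2 = -32.0000
24.0000·x + 8.0000·y = c_1−c_3 = 104.0000
12.0000·x + 8.0000·y = c_1−c_4 = 68.0000
solve first two rows → x=3.0000, y=4.0000
check cable 4: ‖A_4−P‖² = 25.0000 ≈ L_4² = 25.0000 ✓

(3.0000, 4.0000)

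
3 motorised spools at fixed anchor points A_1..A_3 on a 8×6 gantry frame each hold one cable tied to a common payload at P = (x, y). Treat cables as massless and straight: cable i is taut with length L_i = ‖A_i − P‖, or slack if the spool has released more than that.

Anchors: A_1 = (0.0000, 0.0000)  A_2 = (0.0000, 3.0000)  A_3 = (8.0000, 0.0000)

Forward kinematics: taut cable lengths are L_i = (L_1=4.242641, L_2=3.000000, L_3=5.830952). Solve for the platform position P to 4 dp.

(3.0000, 3.0000)

circle eqns → linear via eq_j − eq_1; set k_j = A_j·A_j − L_j²
k_1 = 0.0000+0.0000−18.0000 = -18.0000
0.0000·x − 6.0000·y = k_1−k_2 = -18.0000
-16.0000·x + 0.0000·y = k_1−k_3 = -48.0000
solve first two rows → x=3.0000, y=3.0000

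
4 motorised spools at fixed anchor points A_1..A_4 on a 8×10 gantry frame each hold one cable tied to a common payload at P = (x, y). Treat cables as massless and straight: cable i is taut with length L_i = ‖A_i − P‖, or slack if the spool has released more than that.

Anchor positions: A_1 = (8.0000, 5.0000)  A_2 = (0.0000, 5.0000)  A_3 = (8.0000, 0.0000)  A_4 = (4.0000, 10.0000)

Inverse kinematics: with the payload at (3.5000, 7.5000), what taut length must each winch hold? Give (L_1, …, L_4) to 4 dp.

L_1 = √((8.0000−3.5000)² + (5.0000−7.5000)²) = 5.1478
L_2 = √((0.0000−3.5000)² + (5.0000−7.5000)²) = 4.3012
L_3 = √((8.0000−3.5000)² + (0.0000−7.5000)²) = 8.7464
L_4 = √((4.0000−3.5000)² + (10.0000−7.5000)²) = 2.5495

(5.1478, 4.3012, 8.7464, 2.5495)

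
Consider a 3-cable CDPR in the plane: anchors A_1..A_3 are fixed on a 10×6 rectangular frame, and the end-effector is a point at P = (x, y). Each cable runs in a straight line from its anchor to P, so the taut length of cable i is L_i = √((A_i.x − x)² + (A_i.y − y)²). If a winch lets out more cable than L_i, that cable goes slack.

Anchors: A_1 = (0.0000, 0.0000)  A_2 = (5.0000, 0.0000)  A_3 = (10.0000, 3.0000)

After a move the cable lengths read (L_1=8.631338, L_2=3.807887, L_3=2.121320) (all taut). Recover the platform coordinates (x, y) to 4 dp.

expand ‖A_i−P‖²=L_i² and subtract eq 1 (k_i ≔ ‖A_i‖²−L_i²)
k_1 = 0.0000+0.0000−74.5000 = -74.5000
eq1−eq2 → [-10.0000  0.0000]·P = -85.0000
eq1−eq3 → [-20.0000  -6.0000]·P = -179.0000
2×2 solve → P = (8.5000, 1.5000)

(8.5000, 1.5000)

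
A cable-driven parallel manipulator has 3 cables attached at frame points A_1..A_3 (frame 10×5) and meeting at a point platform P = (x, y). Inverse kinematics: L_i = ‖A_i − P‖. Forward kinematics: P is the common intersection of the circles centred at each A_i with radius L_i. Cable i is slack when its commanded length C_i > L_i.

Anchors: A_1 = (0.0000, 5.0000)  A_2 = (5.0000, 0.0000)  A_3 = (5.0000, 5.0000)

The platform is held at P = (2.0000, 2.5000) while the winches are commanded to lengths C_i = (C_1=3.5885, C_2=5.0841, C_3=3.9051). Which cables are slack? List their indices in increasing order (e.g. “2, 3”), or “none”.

cable 1: √((-2.0000)²+(2.5000)²)=3.2016, C_1=3.5885: slack
cable 2: √((3.0000)²+(-2.5000)²)=3.9051, C_2=5.0841: slack
cable 3: √((3.0000)²+(2.5000)²)=3.9051, C_3=3.9051: taut

1, 2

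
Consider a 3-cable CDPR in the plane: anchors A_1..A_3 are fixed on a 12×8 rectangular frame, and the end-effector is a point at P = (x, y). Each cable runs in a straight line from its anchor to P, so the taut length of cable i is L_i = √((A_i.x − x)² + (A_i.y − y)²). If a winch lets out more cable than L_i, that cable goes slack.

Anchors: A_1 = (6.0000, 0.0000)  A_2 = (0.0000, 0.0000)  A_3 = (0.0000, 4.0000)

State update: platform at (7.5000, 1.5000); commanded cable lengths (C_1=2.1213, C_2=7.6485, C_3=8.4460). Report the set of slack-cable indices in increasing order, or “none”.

cable 1: L_1 = ‖A_1−P‖ = 2.1213;  C_1 = 2.1213 → taut
cable 2: L_2 = ‖A_2−P‖ = 7.6485;  C_2 = 7.6485 → taut
cable 3: L_3 = ‖A_3−P‖ = 7.9057;  C_3 = 8.4460 → slack

3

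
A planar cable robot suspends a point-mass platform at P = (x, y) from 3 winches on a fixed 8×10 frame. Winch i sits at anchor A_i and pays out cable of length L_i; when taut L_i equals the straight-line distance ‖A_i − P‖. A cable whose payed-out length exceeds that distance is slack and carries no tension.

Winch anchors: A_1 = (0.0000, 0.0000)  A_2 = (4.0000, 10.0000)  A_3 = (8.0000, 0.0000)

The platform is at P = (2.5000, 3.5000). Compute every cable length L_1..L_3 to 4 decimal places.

cable 1: Δx=-2.5000, Δy=-3.5000; L_1 = √(Δx²+Δy²) = 4.3012
cable 2: Δx=1.5000, Δy=6.5000; L_2 = √(Δx²+Δy²) = 6.6708
cable 3: Δx=5.5000, Δy=-3.5000; L_3 = √(Δx²+Δy²) = 6.5192

(4.3012, 6.6708, 6.5192)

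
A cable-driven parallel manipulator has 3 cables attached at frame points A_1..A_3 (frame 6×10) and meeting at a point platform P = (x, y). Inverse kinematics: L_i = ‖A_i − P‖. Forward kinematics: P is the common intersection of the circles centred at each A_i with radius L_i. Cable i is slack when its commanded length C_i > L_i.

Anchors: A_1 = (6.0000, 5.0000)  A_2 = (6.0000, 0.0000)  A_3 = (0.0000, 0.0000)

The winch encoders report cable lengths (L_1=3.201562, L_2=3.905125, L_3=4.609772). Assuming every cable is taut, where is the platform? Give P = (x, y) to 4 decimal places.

(3.5000, 3.0000)

circle eqns → linear via eq_j − eq_1; set q_j = A_j·A_j − L_j²
q_1 = 36.0000+25.0000−10.2500 = 50.7500
0.0000·x + 10.0000·y = q_1−q_2 = 30.0000
12.0000·x + 10.0000·y = q_1−q_3 = 72.0000
solve first two rows → x=3.5000, y=3.0000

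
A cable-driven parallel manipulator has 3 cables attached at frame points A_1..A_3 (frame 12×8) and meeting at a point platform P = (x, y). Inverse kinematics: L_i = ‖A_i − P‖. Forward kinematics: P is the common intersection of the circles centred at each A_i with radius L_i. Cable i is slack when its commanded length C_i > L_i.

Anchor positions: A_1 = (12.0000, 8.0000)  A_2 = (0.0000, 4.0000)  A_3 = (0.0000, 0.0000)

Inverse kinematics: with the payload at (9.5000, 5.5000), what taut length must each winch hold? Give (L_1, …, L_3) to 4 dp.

(3.5355, 9.6177, 10.9772)

L_1: Δ = A_1−P = (2.5000, 2.5000) → ‖Δ‖ = √12.5000 = 3.5355
L_2: Δ = A_2−P = (-9.5000, -1.5000) → ‖Δ‖ = √92.5000 = 9.6177
L_3: Δ = A_3−P = (-9.5000, -5.5000) → ‖Δ‖ = √120.5000 = 10.9772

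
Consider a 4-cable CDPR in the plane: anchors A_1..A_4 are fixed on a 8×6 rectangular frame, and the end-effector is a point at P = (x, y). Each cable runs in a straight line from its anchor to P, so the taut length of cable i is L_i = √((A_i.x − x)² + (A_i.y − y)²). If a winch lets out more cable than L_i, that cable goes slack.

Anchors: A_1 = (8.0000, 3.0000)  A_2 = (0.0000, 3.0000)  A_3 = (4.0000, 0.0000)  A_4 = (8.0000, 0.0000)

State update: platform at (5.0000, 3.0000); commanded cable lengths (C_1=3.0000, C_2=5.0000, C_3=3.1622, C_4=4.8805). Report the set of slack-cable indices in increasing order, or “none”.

cable 1: L_1 = ‖A_1−P‖ = 3.0000;  C_1 = 3.0000 → taut
cable 2: L_2 = ‖A_2−P‖ = 5.0000;  C_2 = 5.0000 → taut
cable 3: L_3 = ‖A_3−P‖ = 3.1623;  C_3 = 3.1622 → taut
cable 4: L_4 = ‖A_4−P‖ = 4.2426;  C_4 = 4.8805 → slack

4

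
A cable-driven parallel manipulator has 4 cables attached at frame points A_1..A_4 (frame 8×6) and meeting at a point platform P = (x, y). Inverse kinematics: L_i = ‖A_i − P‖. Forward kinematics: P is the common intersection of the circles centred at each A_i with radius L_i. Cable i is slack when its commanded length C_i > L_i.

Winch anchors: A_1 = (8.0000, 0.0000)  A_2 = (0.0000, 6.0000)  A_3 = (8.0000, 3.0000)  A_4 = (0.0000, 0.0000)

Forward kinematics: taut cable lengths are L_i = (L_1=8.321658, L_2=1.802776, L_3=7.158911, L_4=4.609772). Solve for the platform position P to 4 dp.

expand ‖A_i−P‖²=L_i² and subtract eq 1 (k_i ≔ ‖A_i‖²−L_i²)
k_1 = 64.0000+0.0000−69.2500 = -5.2500
eq1−eq2 → [16.0000  -12.0000]·P = -38.0000
eq1−eq3 → [0.0000  -6.0000]·P = -27.0000
eq1−eq4 → [16.0000  0.0000]·P = 16.0000
2×2 solve → P = (1.0000, 4.5000)
check cable 4: ‖A_4−P‖² = 21.2500 ≈ L_4² = 21.2500 ✓

(1.0000, 4.5000)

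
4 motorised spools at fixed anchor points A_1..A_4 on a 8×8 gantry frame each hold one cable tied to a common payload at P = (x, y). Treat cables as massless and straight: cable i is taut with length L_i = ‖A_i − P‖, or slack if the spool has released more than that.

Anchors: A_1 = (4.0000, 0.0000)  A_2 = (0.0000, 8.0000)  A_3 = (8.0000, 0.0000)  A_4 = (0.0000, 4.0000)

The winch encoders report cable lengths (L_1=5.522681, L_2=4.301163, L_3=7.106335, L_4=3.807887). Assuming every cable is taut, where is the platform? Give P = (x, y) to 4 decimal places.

(3.5000, 5.5000)

each cable: (A_i−P)·(A_i−P) = L_i²; let q_i = ‖A_i‖²−L_i²
q_1 = 16.0000+0.0000−30.5000 = -14.5000
row 1: 8.0000x − 16.0000y = -60.0000  (q_2=45.5000)
row 2: -8.0000x + 0.0000y = -28.0000  (q_3=13.5000)
row 3: 8.0000x − 8.0000y = -16.0000  (q_4=1.5000)
Cramer on rows 1–2 → x = 3.5000, y = 5.5000
check cable 4: ‖A_4−P‖² = 14.5000 ≈ L_4² = 14.5000 ✓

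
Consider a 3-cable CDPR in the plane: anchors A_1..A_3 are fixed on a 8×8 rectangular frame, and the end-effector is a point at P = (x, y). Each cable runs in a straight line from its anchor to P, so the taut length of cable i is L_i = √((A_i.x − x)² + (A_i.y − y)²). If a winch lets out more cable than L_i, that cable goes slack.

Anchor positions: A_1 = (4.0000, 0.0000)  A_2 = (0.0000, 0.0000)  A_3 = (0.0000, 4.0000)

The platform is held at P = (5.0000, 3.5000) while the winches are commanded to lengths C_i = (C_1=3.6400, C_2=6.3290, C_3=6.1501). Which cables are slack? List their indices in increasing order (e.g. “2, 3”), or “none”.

2, 3

cable 1: √((-1.0000)²+(-3.5000)²)=3.6401, C_1=3.6400: taut
cable 2: √((-5.0000)²+(-3.5000)²)=6.1033, C_2=6.3290: slack
cable 3: √((-5.0000)²+(0.5000)²)=5.0249, C_3=6.1501: slack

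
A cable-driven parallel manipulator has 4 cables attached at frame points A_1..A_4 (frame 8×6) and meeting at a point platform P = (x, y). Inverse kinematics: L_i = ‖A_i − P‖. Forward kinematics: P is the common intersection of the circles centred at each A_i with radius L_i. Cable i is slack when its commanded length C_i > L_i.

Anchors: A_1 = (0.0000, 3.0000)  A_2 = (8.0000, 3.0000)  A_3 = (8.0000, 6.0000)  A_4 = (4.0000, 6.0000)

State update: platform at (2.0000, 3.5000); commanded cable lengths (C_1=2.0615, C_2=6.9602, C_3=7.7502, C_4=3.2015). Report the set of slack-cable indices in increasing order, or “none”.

cable 1: √((-2.0000)²+(-0.5000)²)=2.0616, C_1=2.0615: taut
cable 2: √((6.0000)²+(-0.5000)²)=6.0208, C_2=6.9602: slack
cable 3: √((6.0000)²+(2.5000)²)=6.5000, C_3=7.7502: slack
cable 4: √((2.0000)²+(2.5000)²)=3.2016, C_4=3.2015: taut

2, 3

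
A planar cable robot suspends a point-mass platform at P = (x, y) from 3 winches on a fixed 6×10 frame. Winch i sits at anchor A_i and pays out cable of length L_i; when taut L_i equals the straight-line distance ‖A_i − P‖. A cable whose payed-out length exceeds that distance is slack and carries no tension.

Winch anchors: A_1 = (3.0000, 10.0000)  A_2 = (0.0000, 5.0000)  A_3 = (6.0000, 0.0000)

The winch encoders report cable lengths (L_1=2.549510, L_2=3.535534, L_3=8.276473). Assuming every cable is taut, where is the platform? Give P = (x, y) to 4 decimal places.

each cable: (A_i−P)·(A_i−P) = L_i²; let c_i = ‖A_i‖²−L_i²
c_1 = 9.0000+100.0000−6.5000 = 102.5000
row 1: 6.0000x + 10.0000y = 90.0000  (c_2=12.5000)
row 2: -6.0000x + 20.0000y = 135.0000  (c_3=-32.5000)
Cramer on rows 1–2 → x = 2.5000, y = 7.5000

(2.5000, 7.5000)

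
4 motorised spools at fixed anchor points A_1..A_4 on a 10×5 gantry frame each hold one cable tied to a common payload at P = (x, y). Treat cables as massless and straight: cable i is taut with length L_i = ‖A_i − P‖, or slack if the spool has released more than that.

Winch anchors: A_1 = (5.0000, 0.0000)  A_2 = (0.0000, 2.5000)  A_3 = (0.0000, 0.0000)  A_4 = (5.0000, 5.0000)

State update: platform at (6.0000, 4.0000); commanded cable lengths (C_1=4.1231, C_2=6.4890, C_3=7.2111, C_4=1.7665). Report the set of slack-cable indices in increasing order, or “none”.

cable 1: √((-1.0000)²+(-4.0000)²)=4.1231, C_1=4.1231: taut
cable 2: √((-6.0000)²+(-1.5000)²)=6.1847, C_2=6.4890: slack
cable 3: √((-6.0000)²+(-4.0000)²)=7.2111, C_3=7.2111: taut
cable 4: √((-1.0000)²+(1.0000)²)=1.4142, C_4=1.7665: slack

2, 4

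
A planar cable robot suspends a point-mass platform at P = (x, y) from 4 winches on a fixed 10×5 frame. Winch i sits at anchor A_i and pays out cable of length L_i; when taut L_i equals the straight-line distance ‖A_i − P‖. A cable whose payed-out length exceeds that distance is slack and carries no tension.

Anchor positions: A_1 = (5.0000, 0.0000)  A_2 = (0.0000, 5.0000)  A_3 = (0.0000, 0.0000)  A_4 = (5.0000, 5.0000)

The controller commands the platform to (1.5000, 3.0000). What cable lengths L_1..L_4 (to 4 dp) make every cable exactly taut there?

L_1 = √((5.0000−1.5000)² + (0.0000−3.0000)²) = 4.6098
L_2 = √((0.0000−1.5000)² + (5.0000−3.0000)²) = 2.5000
L_3 = √((0.0000−1.5000)² + (0.0000−3.0000)²) = 3.3541
L_4 = √((5.0000−1.5000)² + (5.0000−3.0000)²) = 4.0311

(4.6098, 2.5000, 3.3541, 4.0311)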